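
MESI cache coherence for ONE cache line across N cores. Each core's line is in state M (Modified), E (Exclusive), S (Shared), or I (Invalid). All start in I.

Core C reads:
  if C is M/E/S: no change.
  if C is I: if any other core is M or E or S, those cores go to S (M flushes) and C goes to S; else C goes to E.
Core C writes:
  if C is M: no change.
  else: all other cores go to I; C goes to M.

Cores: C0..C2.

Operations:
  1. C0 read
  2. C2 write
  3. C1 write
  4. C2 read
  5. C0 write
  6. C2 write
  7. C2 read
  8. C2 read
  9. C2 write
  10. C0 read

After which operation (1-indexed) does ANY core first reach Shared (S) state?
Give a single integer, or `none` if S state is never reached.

Op 1: C0 read [C0 read from I: no other sharers -> C0=E (exclusive)] -> [E,I,I]
Op 2: C2 write [C2 write: invalidate ['C0=E'] -> C2=M] -> [I,I,M]
Op 3: C1 write [C1 write: invalidate ['C2=M'] -> C1=M] -> [I,M,I]
Op 4: C2 read [C2 read from I: others=['C1=M'] -> C2=S, others downsized to S] -> [I,S,S]
  -> First S state at op 4; remaining ops need not be traced.

Answer: 4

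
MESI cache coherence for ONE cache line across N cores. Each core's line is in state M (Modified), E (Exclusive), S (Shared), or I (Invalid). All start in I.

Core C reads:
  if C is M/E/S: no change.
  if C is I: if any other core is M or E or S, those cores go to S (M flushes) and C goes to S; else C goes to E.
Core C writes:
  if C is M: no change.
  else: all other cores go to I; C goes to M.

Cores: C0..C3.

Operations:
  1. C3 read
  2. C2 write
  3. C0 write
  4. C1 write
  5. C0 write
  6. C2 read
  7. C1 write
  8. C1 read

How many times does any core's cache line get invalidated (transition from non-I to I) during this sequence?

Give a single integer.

Answer: 6

Derivation:
Op 1: C3 read [C3 read from I: no other sharers -> C3=E (exclusive)] -> [I,I,I,E] (invalidations this op: 0; running total: 0)
Op 2: C2 write [C2 write: invalidate ['C3=E'] -> C2=M] -> [I,I,M,I] (invalidations this op: 1; running total: 1)
Op 3: C0 write [C0 write: invalidate ['C2=M'] -> C0=M] -> [M,I,I,I] (invalidations this op: 1; running total: 2)
Op 4: C1 write [C1 write: invalidate ['C0=M'] -> C1=M] -> [I,M,I,I] (invalidations this op: 1; running total: 3)
Op 5: C0 write [C0 write: invalidate ['C1=M'] -> C0=M] -> [M,I,I,I] (invalidations this op: 1; running total: 4)
Op 6: C2 read [C2 read from I: others=['C0=M'] -> C2=S, others downsized to S] -> [S,I,S,I] (invalidations this op: 0; running total: 4)
Op 7: C1 write [C1 write: invalidate ['C0=S', 'C2=S'] -> C1=M] -> [I,M,I,I] (invalidations this op: 2; running total: 6)
Op 8: C1 read [C1 read: already in M, no change] -> [I,M,I,I] (invalidations this op: 0; running total: 6)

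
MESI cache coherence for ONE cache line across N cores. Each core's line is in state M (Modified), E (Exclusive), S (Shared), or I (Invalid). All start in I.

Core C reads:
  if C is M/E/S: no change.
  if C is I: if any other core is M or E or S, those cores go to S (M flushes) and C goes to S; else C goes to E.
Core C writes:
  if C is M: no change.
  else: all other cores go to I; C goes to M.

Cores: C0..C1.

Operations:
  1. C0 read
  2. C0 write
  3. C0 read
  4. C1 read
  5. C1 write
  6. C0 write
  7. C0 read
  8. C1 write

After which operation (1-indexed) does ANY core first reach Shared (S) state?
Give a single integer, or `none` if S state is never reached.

Op 1: C0 read [C0 read from I: no other sharers -> C0=E (exclusive)] -> [E,I]
Op 2: C0 write [C0 write: invalidate none -> C0=M] -> [M,I]
Op 3: C0 read [C0 read: already in M, no change] -> [M,I]
Op 4: C1 read [C1 read from I: others=['C0=M'] -> C1=S, others downsized to S] -> [S,S]
  -> First S state at op 4; remaining ops need not be traced.

Answer: 4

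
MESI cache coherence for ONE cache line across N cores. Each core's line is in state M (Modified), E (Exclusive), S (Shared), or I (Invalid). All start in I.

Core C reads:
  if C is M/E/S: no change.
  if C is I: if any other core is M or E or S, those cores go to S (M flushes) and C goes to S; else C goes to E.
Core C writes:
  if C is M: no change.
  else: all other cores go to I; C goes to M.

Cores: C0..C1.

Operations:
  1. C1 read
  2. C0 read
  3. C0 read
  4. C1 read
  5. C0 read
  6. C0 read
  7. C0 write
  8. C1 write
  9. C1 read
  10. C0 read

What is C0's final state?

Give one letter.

Op 1: C1 read [C1 read from I: no other sharers -> C1=E (exclusive)] -> [I,E]
Op 2: C0 read [C0 read from I: others=['C1=E'] -> C0=S, others downsized to S] -> [S,S]
Op 3: C0 read [C0 read: already in S, no change] -> [S,S]
Op 4: C1 read [C1 read: already in S, no change] -> [S,S]
Op 5: C0 read [C0 read: already in S, no change] -> [S,S]
Op 6: C0 read [C0 read: already in S, no change] -> [S,S]
Op 7: C0 write [C0 write: invalidate ['C1=S'] -> C0=M] -> [M,I]
Op 8: C1 write [C1 write: invalidate ['C0=M'] -> C1=M] -> [I,M]
Op 9: C1 read [C1 read: already in M, no change] -> [I,M]
Op 10: C0 read [C0 read from I: others=['C1=M'] -> C0=S, others downsized to S] -> [S,S]

Answer: S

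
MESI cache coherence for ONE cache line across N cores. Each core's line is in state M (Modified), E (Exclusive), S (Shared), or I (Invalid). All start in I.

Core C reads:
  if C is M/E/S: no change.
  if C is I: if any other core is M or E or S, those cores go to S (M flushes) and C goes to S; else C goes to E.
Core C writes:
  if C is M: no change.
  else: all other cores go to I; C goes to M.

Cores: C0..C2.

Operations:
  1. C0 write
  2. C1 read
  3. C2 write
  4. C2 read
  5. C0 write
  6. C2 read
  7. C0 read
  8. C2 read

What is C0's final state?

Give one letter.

Answer: S

Derivation:
Op 1: C0 write [C0 write: invalidate none -> C0=M] -> [M,I,I]
Op 2: C1 read [C1 read from I: others=['C0=M'] -> C1=S, others downsized to S] -> [S,S,I]
Op 3: C2 write [C2 write: invalidate ['C0=S', 'C1=S'] -> C2=M] -> [I,I,M]
Op 4: C2 read [C2 read: already in M, no change] -> [I,I,M]
Op 5: C0 write [C0 write: invalidate ['C2=M'] -> C0=M] -> [M,I,I]
Op 6: C2 read [C2 read from I: others=['C0=M'] -> C2=S, others downsized to S] -> [S,I,S]
Op 7: C0 read [C0 read: already in S, no change] -> [S,I,S]
Op 8: C2 read [C2 read: already in S, no change] -> [S,I,S]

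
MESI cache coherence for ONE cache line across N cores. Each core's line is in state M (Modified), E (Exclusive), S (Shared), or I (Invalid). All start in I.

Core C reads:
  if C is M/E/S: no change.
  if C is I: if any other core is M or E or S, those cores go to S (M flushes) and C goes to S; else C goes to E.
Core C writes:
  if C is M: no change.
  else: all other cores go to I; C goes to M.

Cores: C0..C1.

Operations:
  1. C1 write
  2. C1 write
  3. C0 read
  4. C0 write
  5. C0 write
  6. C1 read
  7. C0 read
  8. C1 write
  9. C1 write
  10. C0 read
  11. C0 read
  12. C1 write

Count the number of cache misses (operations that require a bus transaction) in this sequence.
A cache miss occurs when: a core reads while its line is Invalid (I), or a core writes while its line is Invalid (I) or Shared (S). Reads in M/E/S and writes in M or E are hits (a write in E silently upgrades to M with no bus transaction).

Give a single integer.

Answer: 7

Derivation:
Op 1: C1 write [C1 write: invalidate none -> C1=M] -> [I,M] [MISS #1: write from I]
Op 2: C1 write [C1 write: already M (modified), no change] -> [I,M] [hit: write from M]
Op 3: C0 read [C0 read from I: others=['C1=M'] -> C0=S, others downsized to S] -> [S,S] [MISS #2: read from I]
Op 4: C0 write [C0 write: invalidate ['C1=S'] -> C0=M] -> [M,I] [MISS #3: write from S]
Op 5: C0 write [C0 write: already M (modified), no change] -> [M,I] [hit: write from M]
Op 6: C1 read [C1 read from I: others=['C0=M'] -> C1=S, others downsized to S] -> [S,S] [MISS #4: read from I]
Op 7: C0 read [C0 read: already in S, no change] -> [S,S] [hit: read from S]
Op 8: C1 write [C1 write: invalidate ['C0=S'] -> C1=M] -> [I,M] [MISS #5: write from S]
Op 9: C1 write [C1 write: already M (modified), no change] -> [I,M] [hit: write from M]
Op 10: C0 read [C0 read from I: others=['C1=M'] -> C0=S, others downsized to S] -> [S,S] [MISS #6: read from I]
Op 11: C0 read [C0 read: already in S, no change] -> [S,S] [hit: read from S]
Op 12: C1 write [C1 write: invalidate ['C0=S'] -> C1=M] -> [I,M] [MISS #7: write from S]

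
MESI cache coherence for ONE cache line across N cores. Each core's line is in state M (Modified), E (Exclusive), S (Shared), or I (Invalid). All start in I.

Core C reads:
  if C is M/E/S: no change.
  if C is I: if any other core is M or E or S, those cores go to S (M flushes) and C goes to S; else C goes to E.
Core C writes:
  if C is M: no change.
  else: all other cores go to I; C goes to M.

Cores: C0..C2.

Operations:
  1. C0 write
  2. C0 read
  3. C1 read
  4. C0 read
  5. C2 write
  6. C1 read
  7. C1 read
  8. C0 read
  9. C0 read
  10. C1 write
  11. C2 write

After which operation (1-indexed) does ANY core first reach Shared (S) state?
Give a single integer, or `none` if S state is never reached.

Op 1: C0 write [C0 write: invalidate none -> C0=M] -> [M,I,I]
Op 2: C0 read [C0 read: already in M, no change] -> [M,I,I]
Op 3: C1 read [C1 read from I: others=['C0=M'] -> C1=S, others downsized to S] -> [S,S,I]
  -> First S state at op 3; remaining ops need not be traced.

Answer: 3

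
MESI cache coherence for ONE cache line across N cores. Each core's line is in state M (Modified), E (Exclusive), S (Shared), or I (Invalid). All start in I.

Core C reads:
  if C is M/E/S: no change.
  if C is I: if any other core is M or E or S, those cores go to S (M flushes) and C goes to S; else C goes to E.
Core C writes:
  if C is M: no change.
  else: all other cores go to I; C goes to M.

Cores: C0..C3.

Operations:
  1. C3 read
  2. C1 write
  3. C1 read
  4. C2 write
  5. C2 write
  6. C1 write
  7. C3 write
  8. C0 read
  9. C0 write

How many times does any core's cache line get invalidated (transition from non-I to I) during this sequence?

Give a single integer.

Answer: 5

Derivation:
Op 1: C3 read [C3 read from I: no other sharers -> C3=E (exclusive)] -> [I,I,I,E] (invalidations this op: 0; running total: 0)
Op 2: C1 write [C1 write: invalidate ['C3=E'] -> C1=M] -> [I,M,I,I] (invalidations this op: 1; running total: 1)
Op 3: C1 read [C1 read: already in M, no change] -> [I,M,I,I] (invalidations this op: 0; running total: 1)
Op 4: C2 write [C2 write: invalidate ['C1=M'] -> C2=M] -> [I,I,M,I] (invalidations this op: 1; running total: 2)
Op 5: C2 write [C2 write: already M (modified), no change] -> [I,I,M,I] (invalidations this op: 0; running total: 2)
Op 6: C1 write [C1 write: invalidate ['C2=M'] -> C1=M] -> [I,M,I,I] (invalidations this op: 1; running total: 3)
Op 7: C3 write [C3 write: invalidate ['C1=M'] -> C3=M] -> [I,I,I,M] (invalidations this op: 1; running total: 4)
Op 8: C0 read [C0 read from I: others=['C3=M'] -> C0=S, others downsized to S] -> [S,I,I,S] (invalidations this op: 0; running total: 4)
Op 9: C0 write [C0 write: invalidate ['C3=S'] -> C0=M] -> [M,I,I,I] (invalidations this op: 1; running total: 5)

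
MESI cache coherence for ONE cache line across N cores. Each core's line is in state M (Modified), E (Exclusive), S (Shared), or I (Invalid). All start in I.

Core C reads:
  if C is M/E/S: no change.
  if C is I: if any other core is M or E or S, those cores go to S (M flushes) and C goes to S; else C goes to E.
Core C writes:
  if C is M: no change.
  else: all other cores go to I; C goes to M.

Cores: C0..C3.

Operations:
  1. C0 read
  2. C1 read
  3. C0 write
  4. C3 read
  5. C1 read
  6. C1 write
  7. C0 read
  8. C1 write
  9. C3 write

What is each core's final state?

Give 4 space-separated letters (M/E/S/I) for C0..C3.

Answer: I I I M

Derivation:
Op 1: C0 read [C0 read from I: no other sharers -> C0=E (exclusive)] -> [E,I,I,I]
Op 2: C1 read [C1 read from I: others=['C0=E'] -> C1=S, others downsized to S] -> [S,S,I,I]
Op 3: C0 write [C0 write: invalidate ['C1=S'] -> C0=M] -> [M,I,I,I]
Op 4: C3 read [C3 read from I: others=['C0=M'] -> C3=S, others downsized to S] -> [S,I,I,S]
Op 5: C1 read [C1 read from I: others=['C0=S', 'C3=S'] -> C1=S, others downsized to S] -> [S,S,I,S]
Op 6: C1 write [C1 write: invalidate ['C0=S', 'C3=S'] -> C1=M] -> [I,M,I,I]
Op 7: C0 read [C0 read from I: others=['C1=M'] -> C0=S, others downsized to S] -> [S,S,I,I]
Op 8: C1 write [C1 write: invalidate ['C0=S'] -> C1=M] -> [I,M,I,I]
Op 9: C3 write [C3 write: invalidate ['C1=M'] -> C3=M] -> [I,I,I,M]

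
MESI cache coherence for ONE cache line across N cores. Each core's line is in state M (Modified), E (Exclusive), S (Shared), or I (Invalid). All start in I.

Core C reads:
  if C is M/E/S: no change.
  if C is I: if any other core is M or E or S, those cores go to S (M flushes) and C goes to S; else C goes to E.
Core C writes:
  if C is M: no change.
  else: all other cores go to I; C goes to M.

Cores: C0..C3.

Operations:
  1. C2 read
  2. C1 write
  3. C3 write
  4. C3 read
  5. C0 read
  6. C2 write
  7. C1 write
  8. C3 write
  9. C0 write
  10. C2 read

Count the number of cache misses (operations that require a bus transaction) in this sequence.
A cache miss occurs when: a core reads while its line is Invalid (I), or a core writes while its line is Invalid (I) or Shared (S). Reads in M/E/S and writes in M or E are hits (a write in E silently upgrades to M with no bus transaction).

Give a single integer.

Op 1: C2 read [C2 read from I: no other sharers -> C2=E (exclusive)] -> [I,I,E,I] [MISS #1: read from I]
Op 2: C1 write [C1 write: invalidate ['C2=E'] -> C1=M] -> [I,M,I,I] [MISS #2: write from I]
Op 3: C3 write [C3 write: invalidate ['C1=M'] -> C3=M] -> [I,I,I,M] [MISS #3: write from I]
Op 4: C3 read [C3 read: already in M, no change] -> [I,I,I,M] [hit: read from M]
Op 5: C0 read [C0 read from I: others=['C3=M'] -> C0=S, others downsized to S] -> [S,I,I,S] [MISS #4: read from I]
Op 6: C2 write [C2 write: invalidate ['C0=S', 'C3=S'] -> C2=M] -> [I,I,M,I] [MISS #5: write from I]
Op 7: C1 write [C1 write: invalidate ['C2=M'] -> C1=M] -> [I,M,I,I] [MISS #6: write from I]
Op 8: C3 write [C3 write: invalidate ['C1=M'] -> C3=M] -> [I,I,I,M] [MISS #7: write from I]
Op 9: C0 write [C0 write: invalidate ['C3=M'] -> C0=M] -> [M,I,I,I] [MISS #8: write from I]
Op 10: C2 read [C2 read from I: others=['C0=M'] -> C2=S, others downsized to S] -> [S,I,S,I] [MISS #9: read from I]

Answer: 9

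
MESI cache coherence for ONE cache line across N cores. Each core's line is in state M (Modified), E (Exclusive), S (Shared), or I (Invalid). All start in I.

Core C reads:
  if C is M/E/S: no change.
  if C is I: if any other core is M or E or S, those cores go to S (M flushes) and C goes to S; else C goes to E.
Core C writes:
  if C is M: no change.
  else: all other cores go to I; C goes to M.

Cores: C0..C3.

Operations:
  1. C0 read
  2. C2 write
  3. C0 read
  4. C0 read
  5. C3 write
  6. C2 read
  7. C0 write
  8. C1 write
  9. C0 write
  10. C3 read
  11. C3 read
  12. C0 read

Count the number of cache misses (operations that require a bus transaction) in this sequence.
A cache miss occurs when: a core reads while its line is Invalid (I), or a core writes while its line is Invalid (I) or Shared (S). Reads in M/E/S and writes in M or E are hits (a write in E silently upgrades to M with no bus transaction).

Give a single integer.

Answer: 9

Derivation:
Op 1: C0 read [C0 read from I: no other sharers -> C0=E (exclusive)] -> [E,I,I,I] [MISS #1: read from I]
Op 2: C2 write [C2 write: invalidate ['C0=E'] -> C2=M] -> [I,I,M,I] [MISS #2: write from I]
Op 3: C0 read [C0 read from I: others=['C2=M'] -> C0=S, others downsized to S] -> [S,I,S,I] [MISS #3: read from I]
Op 4: C0 read [C0 read: already in S, no change] -> [S,I,S,I] [hit: read from S]
Op 5: C3 write [C3 write: invalidate ['C0=S', 'C2=S'] -> C3=M] -> [I,I,I,M] [MISS #4: write from I]
Op 6: C2 read [C2 read from I: others=['C3=M'] -> C2=S, others downsized to S] -> [I,I,S,S] [MISS #5: read from I]
Op 7: C0 write [C0 write: invalidate ['C2=S', 'C3=S'] -> C0=M] -> [M,I,I,I] [MISS #6: write from I]
Op 8: C1 write [C1 write: invalidate ['C0=M'] -> C1=M] -> [I,M,I,I] [MISS #7: write from I]
Op 9: C0 write [C0 write: invalidate ['C1=M'] -> C0=M] -> [M,I,I,I] [MISS #8: write from I]
Op 10: C3 read [C3 read from I: others=['C0=M'] -> C3=S, others downsized to S] -> [S,I,I,S] [MISS #9: read from I]
Op 11: C3 read [C3 read: already in S, no change] -> [S,I,I,S] [hit: read from S]
Op 12: C0 read [C0 read: already in S, no change] -> [S,I,I,S] [hit: read from S]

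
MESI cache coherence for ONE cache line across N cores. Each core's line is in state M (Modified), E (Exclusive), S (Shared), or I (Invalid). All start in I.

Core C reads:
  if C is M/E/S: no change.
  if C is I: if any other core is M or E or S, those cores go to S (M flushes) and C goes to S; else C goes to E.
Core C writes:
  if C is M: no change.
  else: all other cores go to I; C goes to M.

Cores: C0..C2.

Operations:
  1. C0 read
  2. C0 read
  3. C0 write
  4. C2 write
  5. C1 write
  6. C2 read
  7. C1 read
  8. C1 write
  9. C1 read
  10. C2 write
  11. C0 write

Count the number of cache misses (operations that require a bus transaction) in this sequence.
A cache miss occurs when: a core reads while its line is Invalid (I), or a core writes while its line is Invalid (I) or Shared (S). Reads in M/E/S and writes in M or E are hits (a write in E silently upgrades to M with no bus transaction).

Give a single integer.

Answer: 7

Derivation:
Op 1: C0 read [C0 read from I: no other sharers -> C0=E (exclusive)] -> [E,I,I] [MISS #1: read from I]
Op 2: C0 read [C0 read: already in E, no change] -> [E,I,I] [hit: read from E]
Op 3: C0 write [C0 write: invalidate none -> C0=M] -> [M,I,I] [hit: write from E is a silent E->M upgrade, no bus transaction]
Op 4: C2 write [C2 write: invalidate ['C0=M'] -> C2=M] -> [I,I,M] [MISS #2: write from I]
Op 5: C1 write [C1 write: invalidate ['C2=M'] -> C1=M] -> [I,M,I] [MISS #3: write from I]
Op 6: C2 read [C2 read from I: others=['C1=M'] -> C2=S, others downsized to S] -> [I,S,S] [MISS #4: read from I]
Op 7: C1 read [C1 read: already in S, no change] -> [I,S,S] [hit: read from S]
Op 8: C1 write [C1 write: invalidate ['C2=S'] -> C1=M] -> [I,M,I] [MISS #5: write from S]
Op 9: C1 read [C1 read: already in M, no change] -> [I,M,I] [hit: read from M]
Op 10: C2 write [C2 write: invalidate ['C1=M'] -> C2=M] -> [I,I,M] [MISS #6: write from I]
Op 11: C0 write [C0 write: invalidate ['C2=M'] -> C0=M] -> [M,I,I] [MISS #7: write from I]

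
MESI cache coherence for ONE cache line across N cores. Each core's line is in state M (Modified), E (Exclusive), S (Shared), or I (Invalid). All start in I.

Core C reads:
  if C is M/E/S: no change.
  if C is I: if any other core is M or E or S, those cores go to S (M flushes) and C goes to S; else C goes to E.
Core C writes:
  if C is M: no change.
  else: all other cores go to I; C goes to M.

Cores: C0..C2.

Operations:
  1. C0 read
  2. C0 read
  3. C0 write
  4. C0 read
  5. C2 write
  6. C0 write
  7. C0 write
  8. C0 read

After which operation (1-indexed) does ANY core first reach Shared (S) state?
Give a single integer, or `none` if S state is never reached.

Answer: none

Derivation:
Op 1: C0 read [C0 read from I: no other sharers -> C0=E (exclusive)] -> [E,I,I]
Op 2: C0 read [C0 read: already in E, no change] -> [E,I,I]
Op 3: C0 write [C0 write: invalidate none -> C0=M] -> [M,I,I]
Op 4: C0 read [C0 read: already in M, no change] -> [M,I,I]
Op 5: C2 write [C2 write: invalidate ['C0=M'] -> C2=M] -> [I,I,M]
Op 6: C0 write [C0 write: invalidate ['C2=M'] -> C0=M] -> [M,I,I]
Op 7: C0 write [C0 write: already M (modified), no change] -> [M,I,I]
Op 8: C0 read [C0 read: already in M, no change] -> [M,I,I]
S state never reached in this sequence.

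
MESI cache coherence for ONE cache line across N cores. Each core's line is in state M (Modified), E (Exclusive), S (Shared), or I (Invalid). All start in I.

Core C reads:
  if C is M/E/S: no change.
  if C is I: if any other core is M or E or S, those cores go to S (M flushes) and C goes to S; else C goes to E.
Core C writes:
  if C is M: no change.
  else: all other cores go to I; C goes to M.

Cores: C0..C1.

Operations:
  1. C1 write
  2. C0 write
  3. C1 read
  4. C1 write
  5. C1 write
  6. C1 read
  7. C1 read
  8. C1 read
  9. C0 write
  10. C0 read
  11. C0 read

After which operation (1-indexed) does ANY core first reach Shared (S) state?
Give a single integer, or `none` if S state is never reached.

Op 1: C1 write [C1 write: invalidate none -> C1=M] -> [I,M]
Op 2: C0 write [C0 write: invalidate ['C1=M'] -> C0=M] -> [M,I]
Op 3: C1 read [C1 read from I: others=['C0=M'] -> C1=S, others downsized to S] -> [S,S]
  -> First S state at op 3; remaining ops need not be traced.

Answer: 3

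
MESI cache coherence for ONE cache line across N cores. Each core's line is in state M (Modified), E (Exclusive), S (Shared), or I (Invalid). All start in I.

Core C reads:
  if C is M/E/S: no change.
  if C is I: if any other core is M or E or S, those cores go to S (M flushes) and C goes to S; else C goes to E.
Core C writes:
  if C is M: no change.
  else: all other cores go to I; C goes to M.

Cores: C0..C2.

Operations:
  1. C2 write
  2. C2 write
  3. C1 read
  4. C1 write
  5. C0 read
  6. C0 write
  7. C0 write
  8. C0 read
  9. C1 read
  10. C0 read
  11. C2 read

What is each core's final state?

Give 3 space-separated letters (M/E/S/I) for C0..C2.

Answer: S S S

Derivation:
Op 1: C2 write [C2 write: invalidate none -> C2=M] -> [I,I,M]
Op 2: C2 write [C2 write: already M (modified), no change] -> [I,I,M]
Op 3: C1 read [C1 read from I: others=['C2=M'] -> C1=S, others downsized to S] -> [I,S,S]
Op 4: C1 write [C1 write: invalidate ['C2=S'] -> C1=M] -> [I,M,I]
Op 5: C0 read [C0 read from I: others=['C1=M'] -> C0=S, others downsized to S] -> [S,S,I]
Op 6: C0 write [C0 write: invalidate ['C1=S'] -> C0=M] -> [M,I,I]
Op 7: C0 write [C0 write: already M (modified), no change] -> [M,I,I]
Op 8: C0 read [C0 read: already in M, no change] -> [M,I,I]
Op 9: C1 read [C1 read from I: others=['C0=M'] -> C1=S, others downsized to S] -> [S,S,I]
Op 10: C0 read [C0 read: already in S, no change] -> [S,S,I]
Op 11: C2 read [C2 read from I: others=['C0=S', 'C1=S'] -> C2=S, others downsized to S] -> [S,S,S]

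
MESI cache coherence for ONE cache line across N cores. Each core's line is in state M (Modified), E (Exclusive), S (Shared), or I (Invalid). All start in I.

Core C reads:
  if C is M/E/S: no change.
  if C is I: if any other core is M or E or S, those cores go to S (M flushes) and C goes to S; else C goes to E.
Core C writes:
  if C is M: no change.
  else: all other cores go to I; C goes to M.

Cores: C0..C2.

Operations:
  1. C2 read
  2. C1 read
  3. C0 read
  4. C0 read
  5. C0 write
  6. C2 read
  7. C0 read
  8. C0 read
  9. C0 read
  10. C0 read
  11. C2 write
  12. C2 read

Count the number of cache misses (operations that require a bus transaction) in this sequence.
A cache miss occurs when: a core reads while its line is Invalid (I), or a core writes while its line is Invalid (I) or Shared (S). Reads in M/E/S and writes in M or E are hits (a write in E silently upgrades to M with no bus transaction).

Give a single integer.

Answer: 6

Derivation:
Op 1: C2 read [C2 read from I: no other sharers -> C2=E (exclusive)] -> [I,I,E] [MISS #1: read from I]
Op 2: C1 read [C1 read from I: others=['C2=E'] -> C1=S, others downsized to S] -> [I,S,S] [MISS #2: read from I]
Op 3: C0 read [C0 read from I: others=['C1=S', 'C2=S'] -> C0=S, others downsized to S] -> [S,S,S] [MISS #3: read from I]
Op 4: C0 read [C0 read: already in S, no change] -> [S,S,S] [hit: read from S]
Op 5: C0 write [C0 write: invalidate ['C1=S', 'C2=S'] -> C0=M] -> [M,I,I] [MISS #4: write from S]
Op 6: C2 read [C2 read from I: others=['C0=M'] -> C2=S, others downsized to S] -> [S,I,S] [MISS #5: read from I]
Op 7: C0 read [C0 read: already in S, no change] -> [S,I,S] [hit: read from S]
Op 8: C0 read [C0 read: already in S, no change] -> [S,I,S] [hit: read from S]
Op 9: C0 read [C0 read: already in S, no change] -> [S,I,S] [hit: read from S]
Op 10: C0 read [C0 read: already in S, no change] -> [S,I,S] [hit: read from S]
Op 11: C2 write [C2 write: invalidate ['C0=S'] -> C2=M] -> [I,I,M] [MISS #6: write from S]
Op 12: C2 read [C2 read: already in M, no change] -> [I,I,M] [hit: read from M]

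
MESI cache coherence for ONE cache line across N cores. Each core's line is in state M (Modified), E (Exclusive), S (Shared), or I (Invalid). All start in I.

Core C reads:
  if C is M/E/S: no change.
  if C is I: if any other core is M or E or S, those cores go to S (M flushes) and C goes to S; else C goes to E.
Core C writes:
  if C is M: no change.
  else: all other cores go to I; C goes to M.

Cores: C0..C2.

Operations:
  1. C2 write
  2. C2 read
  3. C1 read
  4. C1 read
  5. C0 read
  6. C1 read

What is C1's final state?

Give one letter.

Answer: S

Derivation:
Op 1: C2 write [C2 write: invalidate none -> C2=M] -> [I,I,M]
Op 2: C2 read [C2 read: already in M, no change] -> [I,I,M]
Op 3: C1 read [C1 read from I: others=['C2=M'] -> C1=S, others downsized to S] -> [I,S,S]
Op 4: C1 read [C1 read: already in S, no change] -> [I,S,S]
Op 5: C0 read [C0 read from I: others=['C1=S', 'C2=S'] -> C0=S, others downsized to S] -> [S,S,S]
Op 6: C1 read [C1 read: already in S, no change] -> [S,S,S]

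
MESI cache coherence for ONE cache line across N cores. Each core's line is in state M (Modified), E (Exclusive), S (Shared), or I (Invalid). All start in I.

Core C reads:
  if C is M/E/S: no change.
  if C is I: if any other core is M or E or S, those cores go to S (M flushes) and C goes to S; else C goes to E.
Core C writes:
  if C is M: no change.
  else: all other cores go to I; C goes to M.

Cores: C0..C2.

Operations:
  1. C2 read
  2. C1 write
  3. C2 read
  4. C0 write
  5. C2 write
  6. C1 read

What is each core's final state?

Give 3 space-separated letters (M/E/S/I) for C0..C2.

Answer: I S S

Derivation:
Op 1: C2 read [C2 read from I: no other sharers -> C2=E (exclusive)] -> [I,I,E]
Op 2: C1 write [C1 write: invalidate ['C2=E'] -> C1=M] -> [I,M,I]
Op 3: C2 read [C2 read from I: others=['C1=M'] -> C2=S, others downsized to S] -> [I,S,S]
Op 4: C0 write [C0 write: invalidate ['C1=S', 'C2=S'] -> C0=M] -> [M,I,I]
Op 5: C2 write [C2 write: invalidate ['C0=M'] -> C2=M] -> [I,I,M]
Op 6: C1 read [C1 read from I: others=['C2=M'] -> C1=S, others downsized to S] -> [I,S,S]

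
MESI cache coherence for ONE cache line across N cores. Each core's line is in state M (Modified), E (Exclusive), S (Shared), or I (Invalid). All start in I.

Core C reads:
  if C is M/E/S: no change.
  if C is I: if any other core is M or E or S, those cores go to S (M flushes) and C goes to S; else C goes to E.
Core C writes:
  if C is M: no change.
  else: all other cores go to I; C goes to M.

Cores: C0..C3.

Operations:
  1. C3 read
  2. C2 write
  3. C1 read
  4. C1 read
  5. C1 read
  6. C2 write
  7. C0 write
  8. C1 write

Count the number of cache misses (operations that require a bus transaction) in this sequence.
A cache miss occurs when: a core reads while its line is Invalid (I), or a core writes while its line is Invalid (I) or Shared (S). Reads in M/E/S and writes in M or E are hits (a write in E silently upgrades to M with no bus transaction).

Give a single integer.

Op 1: C3 read [C3 read from I: no other sharers -> C3=E (exclusive)] -> [I,I,I,E] [MISS #1: read from I]
Op 2: C2 write [C2 write: invalidate ['C3=E'] -> C2=M] -> [I,I,M,I] [MISS #2: write from I]
Op 3: C1 read [C1 read from I: others=['C2=M'] -> C1=S, others downsized to S] -> [I,S,S,I] [MISS #3: read from I]
Op 4: C1 read [C1 read: already in S, no change] -> [I,S,S,I] [hit: read from S]
Op 5: C1 read [C1 read: already in S, no change] -> [I,S,S,I] [hit: read from S]
Op 6: C2 write [C2 write: invalidate ['C1=S'] -> C2=M] -> [I,I,M,I] [MISS #4: write from S]
Op 7: C0 write [C0 write: invalidate ['C2=M'] -> C0=M] -> [M,I,I,I] [MISS #5: write from I]
Op 8: C1 write [C1 write: invalidate ['C0=M'] -> C1=M] -> [I,M,I,I] [MISS #6: write from I]

Answer: 6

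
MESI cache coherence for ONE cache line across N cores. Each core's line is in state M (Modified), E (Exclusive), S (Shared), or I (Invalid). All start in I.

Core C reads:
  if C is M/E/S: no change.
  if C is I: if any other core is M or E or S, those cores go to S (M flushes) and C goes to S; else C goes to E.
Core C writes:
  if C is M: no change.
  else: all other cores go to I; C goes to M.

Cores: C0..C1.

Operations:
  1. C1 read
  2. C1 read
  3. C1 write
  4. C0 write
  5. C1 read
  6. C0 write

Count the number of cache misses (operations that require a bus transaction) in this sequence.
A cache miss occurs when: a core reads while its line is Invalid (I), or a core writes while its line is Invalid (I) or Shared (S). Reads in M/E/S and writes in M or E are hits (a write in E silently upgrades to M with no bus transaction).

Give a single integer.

Answer: 4

Derivation:
Op 1: C1 read [C1 read from I: no other sharers -> C1=E (exclusive)] -> [I,E] [MISS #1: read from I]
Op 2: C1 read [C1 read: already in E, no change] -> [I,E] [hit: read from E]
Op 3: C1 write [C1 write: invalidate none -> C1=M] -> [I,M] [hit: write from E is a silent E->M upgrade, no bus transaction]
Op 4: C0 write [C0 write: invalidate ['C1=M'] -> C0=M] -> [M,I] [MISS #2: write from I]
Op 5: C1 read [C1 read from I: others=['C0=M'] -> C1=S, others downsized to S] -> [S,S] [MISS #3: read from I]
Op 6: C0 write [C0 write: invalidate ['C1=S'] -> C0=M] -> [M,I] [MISS #4: write from S]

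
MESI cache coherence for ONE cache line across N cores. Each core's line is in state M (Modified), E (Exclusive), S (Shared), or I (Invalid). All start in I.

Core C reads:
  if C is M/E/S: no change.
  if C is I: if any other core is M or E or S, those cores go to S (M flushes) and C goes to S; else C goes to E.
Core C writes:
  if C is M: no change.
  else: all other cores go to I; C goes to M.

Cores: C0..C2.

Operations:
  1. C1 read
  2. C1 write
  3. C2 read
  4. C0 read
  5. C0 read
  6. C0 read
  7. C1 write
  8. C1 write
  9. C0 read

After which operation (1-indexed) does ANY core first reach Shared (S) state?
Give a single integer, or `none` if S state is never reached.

Op 1: C1 read [C1 read from I: no other sharers -> C1=E (exclusive)] -> [I,E,I]
Op 2: C1 write [C1 write: invalidate none -> C1=M] -> [I,M,I]
Op 3: C2 read [C2 read from I: others=['C1=M'] -> C2=S, others downsized to S] -> [I,S,S]
  -> First S state at op 3; remaining ops need not be traced.

Answer: 3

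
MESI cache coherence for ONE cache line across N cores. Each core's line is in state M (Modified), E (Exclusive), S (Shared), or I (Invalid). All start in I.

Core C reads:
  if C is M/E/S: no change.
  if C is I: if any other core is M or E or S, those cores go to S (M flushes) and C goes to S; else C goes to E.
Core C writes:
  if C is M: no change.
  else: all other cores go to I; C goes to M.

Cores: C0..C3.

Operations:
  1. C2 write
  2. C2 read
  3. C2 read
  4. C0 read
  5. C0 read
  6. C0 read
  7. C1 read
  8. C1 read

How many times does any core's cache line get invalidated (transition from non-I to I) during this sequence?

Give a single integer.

Op 1: C2 write [C2 write: invalidate none -> C2=M] -> [I,I,M,I] (invalidations this op: 0; running total: 0)
Op 2: C2 read [C2 read: already in M, no change] -> [I,I,M,I] (invalidations this op: 0; running total: 0)
Op 3: C2 read [C2 read: already in M, no change] -> [I,I,M,I] (invalidations this op: 0; running total: 0)
Op 4: C0 read [C0 read from I: others=['C2=M'] -> C0=S, others downsized to S] -> [S,I,S,I] (invalidations this op: 0; running total: 0)
Op 5: C0 read [C0 read: already in S, no change] -> [S,I,S,I] (invalidations this op: 0; running total: 0)
Op 6: C0 read [C0 read: already in S, no change] -> [S,I,S,I] (invalidations this op: 0; running total: 0)
Op 7: C1 read [C1 read from I: others=['C0=S', 'C2=S'] -> C1=S, others downsized to S] -> [S,S,S,I] (invalidations this op: 0; running total: 0)
Op 8: C1 read [C1 read: already in S, no change] -> [S,S,S,I] (invalidations this op: 0; running total: 0)

Answer: 0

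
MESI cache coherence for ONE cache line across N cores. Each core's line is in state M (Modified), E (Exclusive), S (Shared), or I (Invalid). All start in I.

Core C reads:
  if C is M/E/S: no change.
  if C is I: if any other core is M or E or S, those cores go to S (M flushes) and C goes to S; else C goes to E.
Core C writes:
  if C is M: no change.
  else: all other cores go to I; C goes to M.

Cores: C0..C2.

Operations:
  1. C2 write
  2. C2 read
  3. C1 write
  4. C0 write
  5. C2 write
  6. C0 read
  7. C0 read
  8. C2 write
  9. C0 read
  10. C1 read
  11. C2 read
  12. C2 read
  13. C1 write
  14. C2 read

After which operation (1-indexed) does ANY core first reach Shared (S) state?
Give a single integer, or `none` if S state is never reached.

Answer: 6

Derivation:
Op 1: C2 write [C2 write: invalidate none -> C2=M] -> [I,I,M]
Op 2: C2 read [C2 read: already in M, no change] -> [I,I,M]
Op 3: C1 write [C1 write: invalidate ['C2=M'] -> C1=M] -> [I,M,I]
Op 4: C0 write [C0 write: invalidate ['C1=M'] -> C0=M] -> [M,I,I]
Op 5: C2 write [C2 write: invalidate ['C0=M'] -> C2=M] -> [I,I,M]
Op 6: C0 read [C0 read from I: others=['C2=M'] -> C0=S, others downsized to S] -> [S,I,S]
  -> First S state at op 6; remaining ops need not be traced.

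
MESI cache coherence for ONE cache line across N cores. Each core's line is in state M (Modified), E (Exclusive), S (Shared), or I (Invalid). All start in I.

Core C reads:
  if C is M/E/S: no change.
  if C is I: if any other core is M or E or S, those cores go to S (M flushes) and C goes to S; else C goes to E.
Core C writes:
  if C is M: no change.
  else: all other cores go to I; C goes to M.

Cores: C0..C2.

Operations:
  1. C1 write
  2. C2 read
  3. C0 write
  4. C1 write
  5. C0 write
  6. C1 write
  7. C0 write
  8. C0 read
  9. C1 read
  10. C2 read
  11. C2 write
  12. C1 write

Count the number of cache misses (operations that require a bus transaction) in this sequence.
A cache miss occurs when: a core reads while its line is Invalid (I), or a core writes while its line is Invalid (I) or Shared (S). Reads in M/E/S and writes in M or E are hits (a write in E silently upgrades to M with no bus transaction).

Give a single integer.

Op 1: C1 write [C1 write: invalidate none -> C1=M] -> [I,M,I] [MISS #1: write from I]
Op 2: C2 read [C2 read from I: others=['C1=M'] -> C2=S, others downsized to S] -> [I,S,S] [MISS #2: read from I]
Op 3: C0 write [C0 write: invalidate ['C1=S', 'C2=S'] -> C0=M] -> [M,I,I] [MISS #3: write from I]
Op 4: C1 write [C1 write: invalidate ['C0=M'] -> C1=M] -> [I,M,I] [MISS #4: write from I]
Op 5: C0 write [C0 write: invalidate ['C1=M'] -> C0=M] -> [M,I,I] [MISS #5: write from I]
Op 6: C1 write [C1 write: invalidate ['C0=M'] -> C1=M] -> [I,M,I] [MISS #6: write from I]
Op 7: C0 write [C0 write: invalidate ['C1=M'] -> C0=M] -> [M,I,I] [MISS #7: write from I]
Op 8: C0 read [C0 read: already in M, no change] -> [M,I,I] [hit: read from M]
Op 9: C1 read [C1 read from I: others=['C0=M'] -> C1=S, others downsized to S] -> [S,S,I] [MISS #8: read from I]
Op 10: C2 read [C2 read from I: others=['C0=S', 'C1=S'] -> C2=S, others downsized to S] -> [S,S,S] [MISS #9: read from I]
Op 11: C2 write [C2 write: invalidate ['C0=S', 'C1=S'] -> C2=M] -> [I,I,M] [MISS #10: write from S]
Op 12: C1 write [C1 write: invalidate ['C2=M'] -> C1=M] -> [I,M,I] [MISS #11: write from I]

Answer: 11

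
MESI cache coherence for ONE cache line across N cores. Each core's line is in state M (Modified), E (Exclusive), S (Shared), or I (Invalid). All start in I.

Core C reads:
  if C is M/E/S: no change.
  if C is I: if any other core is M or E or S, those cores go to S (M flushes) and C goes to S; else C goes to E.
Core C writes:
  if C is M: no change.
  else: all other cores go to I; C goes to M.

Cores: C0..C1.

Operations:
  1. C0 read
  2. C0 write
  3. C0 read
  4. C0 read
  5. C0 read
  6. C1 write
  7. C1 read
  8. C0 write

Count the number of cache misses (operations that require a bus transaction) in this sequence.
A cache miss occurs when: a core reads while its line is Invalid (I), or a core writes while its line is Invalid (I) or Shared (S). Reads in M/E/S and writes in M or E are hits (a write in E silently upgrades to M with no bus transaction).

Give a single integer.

Answer: 3

Derivation:
Op 1: C0 read [C0 read from I: no other sharers -> C0=E (exclusive)] -> [E,I] [MISS #1: read from I]
Op 2: C0 write [C0 write: invalidate none -> C0=M] -> [M,I] [hit: write from E is a silent E->M upgrade, no bus transaction]
Op 3: C0 read [C0 read: already in M, no change] -> [M,I] [hit: read from M]
Op 4: C0 read [C0 read: already in M, no change] -> [M,I] [hit: read from M]
Op 5: C0 read [C0 read: already in M, no change] -> [M,I] [hit: read from M]
Op 6: C1 write [C1 write: invalidate ['C0=M'] -> C1=M] -> [I,M] [MISS #2: write from I]
Op 7: C1 read [C1 read: already in M, no change] -> [I,M] [hit: read from M]
Op 8: C0 write [C0 write: invalidate ['C1=M'] -> C0=M] -> [M,I] [MISS #3: write from I]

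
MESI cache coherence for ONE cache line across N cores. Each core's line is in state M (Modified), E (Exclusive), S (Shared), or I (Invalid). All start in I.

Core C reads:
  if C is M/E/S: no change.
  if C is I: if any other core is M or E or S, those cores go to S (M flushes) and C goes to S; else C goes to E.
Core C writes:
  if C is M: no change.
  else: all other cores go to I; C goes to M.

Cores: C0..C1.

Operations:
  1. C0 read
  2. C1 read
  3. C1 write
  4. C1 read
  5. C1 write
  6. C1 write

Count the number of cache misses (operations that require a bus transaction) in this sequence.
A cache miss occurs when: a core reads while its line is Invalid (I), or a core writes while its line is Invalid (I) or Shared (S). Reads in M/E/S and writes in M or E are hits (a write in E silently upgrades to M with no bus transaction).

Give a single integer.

Answer: 3

Derivation:
Op 1: C0 read [C0 read from I: no other sharers -> C0=E (exclusive)] -> [E,I] [MISS #1: read from I]
Op 2: C1 read [C1 read from I: others=['C0=E'] -> C1=S, others downsized to S] -> [S,S] [MISS #2: read from I]
Op 3: C1 write [C1 write: invalidate ['C0=S'] -> C1=M] -> [I,M] [MISS #3: write from S]
Op 4: C1 read [C1 read: already in M, no change] -> [I,M] [hit: read from M]
Op 5: C1 write [C1 write: already M (modified), no change] -> [I,M] [hit: write from M]
Op 6: C1 write [C1 write: already M (modified), no change] -> [I,M] [hit: write from M]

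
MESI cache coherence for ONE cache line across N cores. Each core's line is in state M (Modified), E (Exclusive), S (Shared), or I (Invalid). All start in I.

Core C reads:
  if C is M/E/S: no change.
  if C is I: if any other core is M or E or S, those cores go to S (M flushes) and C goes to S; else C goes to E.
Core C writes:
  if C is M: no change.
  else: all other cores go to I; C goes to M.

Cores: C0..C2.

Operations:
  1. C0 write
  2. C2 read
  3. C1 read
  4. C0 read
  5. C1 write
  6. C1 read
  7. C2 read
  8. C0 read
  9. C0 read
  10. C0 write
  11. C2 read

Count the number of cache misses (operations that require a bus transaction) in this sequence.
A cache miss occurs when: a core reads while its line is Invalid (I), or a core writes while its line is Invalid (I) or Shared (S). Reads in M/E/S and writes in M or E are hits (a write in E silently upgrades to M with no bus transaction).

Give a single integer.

Answer: 8

Derivation:
Op 1: C0 write [C0 write: invalidate none -> C0=M] -> [M,I,I] [MISS #1: write from I]
Op 2: C2 read [C2 read from I: others=['C0=M'] -> C2=S, others downsized to S] -> [S,I,S] [MISS #2: read from I]
Op 3: C1 read [C1 read from I: others=['C0=S', 'C2=S'] -> C1=S, others downsized to S] -> [S,S,S] [MISS #3: read from I]
Op 4: C0 read [C0 read: already in S, no change] -> [S,S,S] [hit: read from S]
Op 5: C1 write [C1 write: invalidate ['C0=S', 'C2=S'] -> C1=M] -> [I,M,I] [MISS #4: write from S]
Op 6: C1 read [C1 read: already in M, no change] -> [I,M,I] [hit: read from M]
Op 7: C2 read [C2 read from I: others=['C1=M'] -> C2=S, others downsized to S] -> [I,S,S] [MISS #5: read from I]
Op 8: C0 read [C0 read from I: others=['C1=S', 'C2=S'] -> C0=S, others downsized to S] -> [S,S,S] [MISS #6: read from I]
Op 9: C0 read [C0 read: already in S, no change] -> [S,S,S] [hit: read from S]
Op 10: C0 write [C0 write: invalidate ['C1=S', 'C2=S'] -> C0=M] -> [M,I,I] [MISS #7: write from S]
Op 11: C2 read [C2 read from I: others=['C0=M'] -> C2=S, others downsized to S] -> [S,I,S] [MISS #8: read from I]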